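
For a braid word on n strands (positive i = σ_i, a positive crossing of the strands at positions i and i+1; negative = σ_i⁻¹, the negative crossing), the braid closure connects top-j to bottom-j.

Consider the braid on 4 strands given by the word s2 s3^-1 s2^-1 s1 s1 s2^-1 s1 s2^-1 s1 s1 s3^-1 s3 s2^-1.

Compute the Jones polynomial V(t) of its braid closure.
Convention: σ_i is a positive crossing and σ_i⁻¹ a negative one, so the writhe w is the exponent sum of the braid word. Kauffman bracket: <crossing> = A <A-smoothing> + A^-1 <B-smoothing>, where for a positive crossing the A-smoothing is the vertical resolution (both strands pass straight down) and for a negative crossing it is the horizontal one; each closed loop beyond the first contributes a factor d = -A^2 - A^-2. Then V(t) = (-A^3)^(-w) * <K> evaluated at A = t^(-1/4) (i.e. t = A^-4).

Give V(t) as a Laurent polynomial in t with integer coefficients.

The presented braid s2 s3^-1 s2^-1 s1 s1 s2^-1 s1 s2^-1 s1 s1 s3^-1 s3 s2^-1 on 4 strands reduces by inverse Markov moves (closure unchanged at each step):
  Deconjugate: the word is γ·β·γ⁻¹ with γ = s2 s3^-1 (prefix) and γ⁻¹ = s3 s2^-1 (suffix); strip both.
  Destabilize: the word has the form β·s3^-1 where s3^-1 occurs only as the final letter (β ∈ B_3); drop it and the last strand → 3 strands.
Reduced to β = s2^-1 s1 s1 s2^-1 s1 s2^-1 s1 s1 on 3 strands, 8 crossings.
Compute on β:
Braid: s2^-1 s1 s1 s2^-1 s1 s2^-1 s1 s1 on 3 strands, 8 crossings.
Writhe w = (#positive) - (#negative) = 5 - 3 = 2.
Computing the Kauffman bracket via state sum. There are 2^8 = 256 states.
For each crossing: s=0 is the vertical smoothing, s=1 horizontal. Crossing k contributes A^(sign_k * (1 - 2*s_k)); loop factor d = -A^2 - A^-2.
Tabulate the states by total A-exponent and number of loops L (A-exp: L × count):
  A^8: L=4 ×1
  A^6: L=3 ×8
  A^4: L=2 ×26, L=4 ×2
  A^2: L=1 ×35, L=3 ×21
  A^0: L=2 ×63, L=4 ×7
  A^-2: L=3 ×55, L=5 ×1
  A^-4: L=4 ×28
  A^-6: L=5 ×8
  A^-8: L=6 ×1
Each group contributes A^e * Σ count * d^(L-1):
Powers of d = -A^2 - A^-2: d^2 = A^4 + 2 + A^-4; d^3 = -A^6 - 3*A^2 - 3*A^-2 - A^-6; d^4 = A^8 + 4*A^4 + 6 + 4*A^-4 + A^-8; d^5 = -A^10 - 5*A^6 - 10*A^2 - 10*A^-2 - 5*A^-6 - A^-10.
  A^8 * (d^3) = -A^14 - 3*A^10 - 3*A^6 - A^2
  A^6 * (8*d^2) = 8*A^10 + 16*A^6 + 8*A^2
  A^4 * (26*d + 2*d^3) = -2*A^10 - 32*A^6 - 32*A^2 - 2*A^-2
  A^2 * (35 + 21*d^2) = 21*A^6 + 77*A^2 + 21*A^-2
  A^0 * (63*d + 7*d^3) = -7*A^6 - 84*A^2 - 84*A^-2 - 7*A^-6
  A^-2 * (55*d^2 + d^4) = A^6 + 59*A^2 + 116*A^-2 + 59*A^-6 + A^-10
  A^-4 * (28*d^3) = -28*A^2 - 84*A^-2 - 84*A^-6 - 28*A^-10
  A^-6 * (8*d^4) = 8*A^2 + 32*A^-2 + 48*A^-6 + 32*A^-10 + 8*A^-14
  A^-8 * (d^5) = -A^2 - 5*A^-2 - 10*A^-6 - 10*A^-10 - 5*A^-14 - A^-18
Summing the groups: <K> = -A^14 + 3*A^10 - 4*A^6 + 6*A^2 - 6*A^-2 + 6*A^-6 - 5*A^-10 + 3*A^-14 - A^-18
Normalise by the writhe: (-A^3)^(-w) = (-A^3)^(-2) = A^-6, so f(A) = A^-6 * <K> = -A^8 + 3*A^4 - 4 + 6*A^-4 - 6*A^-8 + 6*A^-12 - 5*A^-16 + 3*A^-20 - A^-24.
Substitute A = t^(-1/4), i.e. A^e → t^(-e/4): V(t) = -t^6 + 3*t^5 - 5*t^4 + 6*t^3 - 6*t^2 + 6*t - 4 + 3*t^-1 - t^-2

Answer: -t^6 + 3*t^5 - 5*t^4 + 6*t^3 - 6*t^2 + 6*t - 4 + 3*t^-1 - t^-2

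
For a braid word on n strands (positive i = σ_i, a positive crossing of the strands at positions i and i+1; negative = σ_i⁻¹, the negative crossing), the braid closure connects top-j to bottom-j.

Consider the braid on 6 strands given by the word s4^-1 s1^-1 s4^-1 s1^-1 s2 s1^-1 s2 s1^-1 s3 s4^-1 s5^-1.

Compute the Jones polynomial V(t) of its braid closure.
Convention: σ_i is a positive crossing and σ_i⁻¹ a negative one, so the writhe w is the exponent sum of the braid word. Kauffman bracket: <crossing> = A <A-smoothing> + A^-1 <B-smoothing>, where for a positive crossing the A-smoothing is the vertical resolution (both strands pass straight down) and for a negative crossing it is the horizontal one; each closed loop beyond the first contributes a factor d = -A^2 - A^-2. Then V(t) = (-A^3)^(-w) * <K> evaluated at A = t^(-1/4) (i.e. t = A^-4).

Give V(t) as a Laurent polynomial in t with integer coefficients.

The presented braid s4^-1 s1^-1 s4^-1 s1^-1 s2 s1^-1 s2 s1^-1 s3 s4^-1 s5^-1 on 6 strands reduces by inverse Markov moves (closure unchanged at each step):
  Destabilize: the word has the form β·s5^-1 where s5^-1 occurs only as the final letter (β ∈ B_5); drop it and the last strand → 5 strands.
Reduced to β = s4^-1 s1^-1 s4^-1 s1^-1 s2 s1^-1 s2 s1^-1 s3 s4^-1 on 5 strands, 10 crossings.
Compute on β:
Braid: s4^-1 s1^-1 s4^-1 s1^-1 s2 s1^-1 s2 s1^-1 s3 s4^-1 on 5 strands, 10 crossings.
Writhe w = (#positive) - (#negative) = 3 - 7 = -4.
Computing the Kauffman bracket via state sum. There are 2^10 = 1024 states.
Each crossing splits two ways (0=vertical, 1=horizontal). The state's weight is A^(#A-smoothings - #B-smoothings) * d^(loops - 1).
Tabulate the states by total A-exponent and number of loops L (A-exp: L × count):
  A^10: L=8 ×1
  A^8: L=7 ×10
  A^6: L=6 ×45
  A^4: L=5 ×118, L=7 ×2
  A^2: L=4 ×195, L=6 ×15
  A^0: L=3 ×203, L=5 ×49
  A^-2: L=2 ×123, L=4 ×85, L=6 ×2
  A^-4: L=1 ×33, L=3 ×78, L=5 ×9
  A^-6: L=2 ×29, L=4 ×16
  A^-8: L=3 ×9, L=5 ×1
  A^-10: L=4 ×1
Each group contributes A^e * Σ count * d^(L-1):
Powers of d = -A^2 - A^-2: d^2 = A^4 + 2 + A^-4; d^3 = -A^6 - 3*A^2 - 3*A^-2 - A^-6; d^4 = A^8 + 4*A^4 + 6 + 4*A^-4 + A^-8; d^5 = -A^10 - 5*A^6 - 10*A^2 - 10*A^-2 - 5*A^-6 - A^-10; d^6 = A^12 + 6*A^8 + 15*A^4 + 20 + 15*A^-4 + 6*A^-8 + A^-12; d^7 = -A^14 - 7*A^10 - 21*A^6 - 35*A^2 - 35*A^-2 - 21*A^-6 - 7*A^-10 - A^-14.
  A^10 * (d^7) = -A^24 - 7*A^20 - 21*A^16 - 35*A^12 - 35*A^8 - 21*A^4 - 7 - A^-4
  A^8 * (10*d^6) = 10*A^20 + 60*A^16 + 150*A^12 + 200*A^8 + 150*A^4 + 60 + 10*A^-4
  A^6 * (45*d^5) = -45*A^16 - 225*A^12 - 450*A^8 - 450*A^4 - 225 - 45*A^-4
  A^4 * (118*d^4 + 2*d^6) = 2*A^16 + 130*A^12 + 502*A^8 + 748*A^4 + 502 + 130*A^-4 + 2*A^-8
  A^2 * (195*d^3 + 15*d^5) = -15*A^12 - 270*A^8 - 735*A^4 - 735 - 270*A^-4 - 15*A^-8
  A^0 * (203*d^2 + 49*d^4) = 49*A^8 + 399*A^4 + 700 + 399*A^-4 + 49*A^-8
  A^-2 * (123*d + 85*d^3 + 2*d^5) = -2*A^8 - 95*A^4 - 398 - 398*A^-4 - 95*A^-8 - 2*A^-12
  A^-4 * (33 + 78*d^2 + 9*d^4) = 9*A^4 + 114 + 243*A^-4 + 114*A^-8 + 9*A^-12
  A^-6 * (29*d + 16*d^3) = -16 - 77*A^-4 - 77*A^-8 - 16*A^-12
  A^-8 * (9*d^2 + d^4) = 1 + 13*A^-4 + 24*A^-8 + 13*A^-12 + A^-16
  A^-10 * (d^3) = -A^-4 - 3*A^-8 - 3*A^-12 - A^-16
Summing the groups: <K> = -A^24 + 3*A^20 - 4*A^16 + 5*A^12 - 6*A^8 + 5*A^4 - 4 + 3*A^-4 - A^-8 + A^-12
Normalise by the writhe: (-A^3)^(-w) = (-A^3)^(4) = A^12, so f(A) = A^12 * <K> = -A^36 + 3*A^32 - 4*A^28 + 5*A^24 - 6*A^20 + 5*A^16 - 4*A^12 + 3*A^8 - A^4 + 1.
Substitute A = t^(-1/4), i.e. A^e → t^(-e/4): V(t) = 1 - t^-1 + 3*t^-2 - 4*t^-3 + 5*t^-4 - 6*t^-5 + 5*t^-6 - 4*t^-7 + 3*t^-8 - t^-9

Answer: 1 - t^-1 + 3*t^-2 - 4*t^-3 + 5*t^-4 - 6*t^-5 + 5*t^-6 - 4*t^-7 + 3*t^-8 - t^-9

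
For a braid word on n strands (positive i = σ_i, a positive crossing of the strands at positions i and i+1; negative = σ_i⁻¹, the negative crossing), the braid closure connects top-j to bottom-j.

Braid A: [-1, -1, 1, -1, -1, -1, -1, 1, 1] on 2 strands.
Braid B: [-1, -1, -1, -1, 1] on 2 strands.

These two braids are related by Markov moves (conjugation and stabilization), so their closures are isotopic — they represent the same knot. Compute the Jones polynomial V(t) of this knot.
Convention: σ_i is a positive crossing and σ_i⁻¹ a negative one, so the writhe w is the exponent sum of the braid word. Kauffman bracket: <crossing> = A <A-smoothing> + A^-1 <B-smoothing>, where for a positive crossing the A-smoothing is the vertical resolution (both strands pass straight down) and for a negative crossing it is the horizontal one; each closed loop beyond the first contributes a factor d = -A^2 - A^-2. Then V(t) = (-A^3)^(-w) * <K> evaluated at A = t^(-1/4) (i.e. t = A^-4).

t^-1 + t^-3 - t^-4

Derivation:
Markov-equivalent braids have isotopic closures, hence identical knot invariants. Strip the Markov moves from each word to reach a common short braid β, then compute V(t) once on β.
Braid A: s1^-1 s1^-1 s1 s1^-1 s1^-1 s1^-1 s1^-1 s1 s1 on 2 strands reduces by inverse Markov moves (closure unchanged at each step):
  Deconjugate: the word is γ·β·γ⁻¹ with γ = s1^-1 s1^-1 (prefix) and γ⁻¹ = s1 s1 (suffix); strip both.
  Deconjugate: the word is γ·β·γ⁻¹ with γ = s1 (prefix) and γ⁻¹ = s1^-1 (suffix); strip both.
Reduced to β = s1^-1 s1^-1 s1^-1 on 2 strands, 3 crossings.
Braid B: s1^-1 s1^-1 s1^-1 s1^-1 s1 on 2 strands reduces by inverse Markov moves (closure unchanged at each step):
  Deconjugate: the word is γ·β·γ⁻¹ with γ = s1^-1 (prefix) and γ⁻¹ = s1 (suffix); strip both.
Reduced to β = s1^-1 s1^-1 s1^-1 on 2 strands, 3 crossings.
Both give the same β = s1^-1 s1^-1 s1^-1 on 2 strands, so one state sum suffices:
Braid: s1^-1 s1^-1 s1^-1 on 2 strands, 3 crossings.
Writhe w = (#positive) - (#negative) = 0 - 3 = -3.
State-sum expansion of <K>. There are 2^3 = 8 states.
Each crossing splits two ways (0=vertical, 1=horizontal). The state's weight is A^(#A-smoothings - #B-smoothings) * d^(loops - 1).
  state 000: A-exp=-3, loops=2, term = A^-3 * d^1
  state 001: A-exp=-1, loops=1, term = A^-1 * d^0
  state 010: A-exp=-1, loops=1, term = A^-1 * d^0
  state 011: A-exp=+1, loops=2, term = A^1 * d^1
  state 100: A-exp=-1, loops=1, term = A^-1 * d^0
  state 101: A-exp=+1, loops=2, term = A^1 * d^1
  state 110: A-exp=+1, loops=2, term = A^1 * d^1
  state 111: A-exp=+3, loops=3, term = A^3 * d^2
Collect the terms by A-exponent (count of states per loop number):
Powers of d = -A^2 - A^-2: d^2 = A^4 + 2 + A^-4.
  A^3 * (d^2) = A^7 + 2*A^3 + A^-1
  A^1 * (3*d) = -3*A^3 - 3*A^-1
  A^-1 * (3) = 3*A^-1
  A^-3 * (d) = -A^-1 - A^-5
Summing the groups: <K> = A^7 - A^3 - A^-5
Normalise by the writhe: (-A^3)^(-w) = (-A^3)^(3) = -A^9, so f(A) = -A^9 * <K> = -A^16 + A^12 + A^4.
Substitute A = t^(-1/4), i.e. A^e → t^(-e/4): V(t) = t^-1 + t^-3 - t^-4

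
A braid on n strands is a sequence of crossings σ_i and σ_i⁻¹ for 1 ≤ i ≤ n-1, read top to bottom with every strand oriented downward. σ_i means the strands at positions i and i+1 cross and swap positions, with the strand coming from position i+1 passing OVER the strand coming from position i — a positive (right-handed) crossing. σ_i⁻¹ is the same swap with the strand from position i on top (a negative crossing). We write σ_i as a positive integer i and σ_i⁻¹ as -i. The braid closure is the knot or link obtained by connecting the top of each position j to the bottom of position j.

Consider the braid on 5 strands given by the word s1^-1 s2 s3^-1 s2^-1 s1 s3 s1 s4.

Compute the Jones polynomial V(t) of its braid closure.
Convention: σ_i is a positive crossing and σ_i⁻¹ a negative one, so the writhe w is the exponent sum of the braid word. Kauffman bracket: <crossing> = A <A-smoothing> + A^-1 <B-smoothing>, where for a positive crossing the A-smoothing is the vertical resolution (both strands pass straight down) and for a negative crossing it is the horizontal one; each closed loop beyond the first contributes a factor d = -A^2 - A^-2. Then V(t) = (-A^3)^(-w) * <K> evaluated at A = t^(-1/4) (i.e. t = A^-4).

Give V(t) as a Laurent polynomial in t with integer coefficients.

1

Derivation:
The presented braid s1^-1 s2 s3^-1 s2^-1 s1 s3 s1 s4 on 5 strands reduces by inverse Markov moves (closure unchanged at each step):
  Destabilize: the word has the form β·s4 where s4 occurs only as the final letter (β ∈ B_4); drop it and the last strand → 4 strands.
  Deconjugate: the word is γ·β·γ⁻¹ with γ = s1^-1 (prefix) and γ⁻¹ = s1 (suffix); strip both.
Reduced to β = s2 s3^-1 s2^-1 s1 s3 on 4 strands, 5 crossings.
Compute on β:
Braid: s2 s3^-1 s2^-1 s1 s3 on 4 strands, 5 crossings.
Writhe w = (#positive) - (#negative) = 3 - 2 = 1.
Enumerate smoothing states for the bracket polynomial. There are 2^5 = 32 states.
Each crossing splits two ways (0=vertical, 1=horizontal). The state's weight is A^(#A-smoothings - #B-smoothings) * d^(loops - 1).
  state 00000: A-exp=+1, loops=4, term = A^1 * d^3
  state 00001: A-exp=-1, loops=3, term = A^-1 * d^2
  state 00010: A-exp=-1, loops=3, term = A^-1 * d^2
  state 00011: A-exp=-3, loops=2, term = A^-3 * d^1
  state 00100: A-exp=+3, loops=3, term = A^3 * d^2
  state 00101: A-exp=+1, loops=2, term = A^1 * d^1
  state 00110: A-exp=+1, loops=2, term = A^1 * d^1
  state 00111: A-exp=-1, loops=1, term = A^-1 * d^0
  state 01000: A-exp=+3, loops=3, term = A^3 * d^2
  state 01001: A-exp=+1, loops=4, term = A^1 * d^3
  state 01010: A-exp=+1, loops=2, term = A^1 * d^1
  state 01011: A-exp=-1, loops=3, term = A^-1 * d^2
  state 01100: A-exp=+5, loops=2, term = A^5 * d^1
  state 01101: A-exp=+3, loops=3, term = A^3 * d^2
  state 01110: A-exp=+3, loops=1, term = A^3 * d^0
  state 01111: A-exp=+1, loops=2, term = A^1 * d^1
  state 10000: A-exp=-1, loops=3, term = A^-1 * d^2
  state 10001: A-exp=-3, loops=2, term = A^-3 * d^1
  state 10010: A-exp=-3, loops=2, term = A^-3 * d^1
  state 10011: A-exp=-5, loops=1, term = A^-5 * d^0
  state 10100: A-exp=+1, loops=4, term = A^1 * d^3
  state 10101: A-exp=-1, loops=3, term = A^-1 * d^2
  state 10110: A-exp=-1, loops=3, term = A^-1 * d^2
  state 10111: A-exp=-3, loops=2, term = A^-3 * d^1
  state 11000: A-exp=+1, loops=2, term = A^1 * d^1
  state 11001: A-exp=-1, loops=3, term = A^-1 * d^2
  state 11010: A-exp=-1, loops=1, term = A^-1 * d^0
  state 11011: A-exp=-3, loops=2, term = A^-3 * d^1
  state 11100: A-exp=+3, loops=3, term = A^3 * d^2
  state 11101: A-exp=+1, loops=2, term = A^1 * d^1
  state 11110: A-exp=+1, loops=2, term = A^1 * d^1
  state 11111: A-exp=-1, loops=1, term = A^-1 * d^0
Collect the terms by A-exponent (count of states per loop number):
Powers of d = -A^2 - A^-2: d^2 = A^4 + 2 + A^-4; d^3 = -A^6 - 3*A^2 - 3*A^-2 - A^-6.
  A^5 * (d) = -A^7 - A^3
  A^3 * (1 + 4*d^2) = 4*A^7 + 9*A^3 + 4*A^-1
  A^1 * (7*d + 3*d^3) = -3*A^7 - 16*A^3 - 16*A^-1 - 3*A^-5
  A^-1 * (3 + 7*d^2) = 7*A^3 + 17*A^-1 + 7*A^-5
  A^-3 * (5*d) = -5*A^-1 - 5*A^-5
  A^-5 * (1) = A^-5
Summing the groups: <K> = -A^3
Normalise by the writhe: (-A^3)^(-w) = (-A^3)^(-1) = -A^-3, so f(A) = -A^-3 * <K> = 1.
Substitute A = t^(-1/4), i.e. A^e → t^(-e/4): V(t) = 1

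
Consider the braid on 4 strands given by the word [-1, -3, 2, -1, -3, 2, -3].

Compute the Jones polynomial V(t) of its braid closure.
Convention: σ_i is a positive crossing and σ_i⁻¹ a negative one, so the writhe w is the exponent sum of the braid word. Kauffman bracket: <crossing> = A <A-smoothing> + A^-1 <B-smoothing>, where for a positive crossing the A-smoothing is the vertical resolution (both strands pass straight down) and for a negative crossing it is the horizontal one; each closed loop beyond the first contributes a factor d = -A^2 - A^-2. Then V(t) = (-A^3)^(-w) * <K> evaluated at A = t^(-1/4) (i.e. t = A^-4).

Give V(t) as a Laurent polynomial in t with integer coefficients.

t - 2 + 3*t^-1 - 3*t^-2 + 4*t^-3 - 3*t^-4 + 2*t^-5 - t^-6

Derivation:
Braid: s1^-1 s3^-1 s2 s1^-1 s3^-1 s2 s3^-1 on 4 strands, 7 crossings.
Writhe w = (#positive) - (#negative) = 2 - 5 = -3.
Enumerate smoothing states for the bracket polynomial. There are 2^7 = 128 states.
For each crossing: s=0 is the vertical smoothing, s=1 horizontal. Crossing k contributes A^(sign_k * (1 - 2*s_k)); loop factor d = -A^2 - A^-2.
Tabulate the states by total A-exponent and number of loops L (A-exp: L × count):
  A^7: L=5 ×1
  A^5: L=4 ×7
  A^3: L=3 ×20, L=5 ×1
  A^1: L=2 ×29, L=4 ×6
  A^-1: L=1 ×19, L=3 ×16
  A^-3: L=2 ×19, L=4 ×2
  A^-5: L=3 ×7
  A^-7: L=4 ×1
Each group contributes A^e * Σ count * d^(L-1):
Powers of d = -A^2 - A^-2: d^2 = A^4 + 2 + A^-4; d^3 = -A^6 - 3*A^2 - 3*A^-2 - A^-6; d^4 = A^8 + 4*A^4 + 6 + 4*A^-4 + A^-8.
  A^7 * (d^4) = A^15 + 4*A^11 + 6*A^7 + 4*A^3 + A^-1
  A^5 * (7*d^3) = -7*A^11 - 21*A^7 - 21*A^3 - 7*A^-1
  A^3 * (20*d^2 + d^4) = A^11 + 24*A^7 + 46*A^3 + 24*A^-1 + A^-5
  A^1 * (29*d + 6*d^3) = -6*A^7 - 47*A^3 - 47*A^-1 - 6*A^-5
  A^-1 * (19 + 16*d^2) = 16*A^3 + 51*A^-1 + 16*A^-5
  A^-3 * (19*d + 2*d^3) = -2*A^3 - 25*A^-1 - 25*A^-5 - 2*A^-9
  A^-5 * (7*d^2) = 7*A^-1 + 14*A^-5 + 7*A^-9
  A^-7 * (d^3) = -A^-1 - 3*A^-5 - 3*A^-9 - A^-13
Summing the groups: <K> = A^15 - 2*A^11 + 3*A^7 - 4*A^3 + 3*A^-1 - 3*A^-5 + 2*A^-9 - A^-13
Normalise by the writhe: (-A^3)^(-w) = (-A^3)^(3) = -A^9, so f(A) = -A^9 * <K> = -A^24 + 2*A^20 - 3*A^16 + 4*A^12 - 3*A^8 + 3*A^4 - 2 + A^-4.
Substitute A = t^(-1/4), i.e. A^e → t^(-e/4): V(t) = t - 2 + 3*t^-1 - 3*t^-2 + 4*t^-3 - 3*t^-4 + 2*t^-5 - t^-6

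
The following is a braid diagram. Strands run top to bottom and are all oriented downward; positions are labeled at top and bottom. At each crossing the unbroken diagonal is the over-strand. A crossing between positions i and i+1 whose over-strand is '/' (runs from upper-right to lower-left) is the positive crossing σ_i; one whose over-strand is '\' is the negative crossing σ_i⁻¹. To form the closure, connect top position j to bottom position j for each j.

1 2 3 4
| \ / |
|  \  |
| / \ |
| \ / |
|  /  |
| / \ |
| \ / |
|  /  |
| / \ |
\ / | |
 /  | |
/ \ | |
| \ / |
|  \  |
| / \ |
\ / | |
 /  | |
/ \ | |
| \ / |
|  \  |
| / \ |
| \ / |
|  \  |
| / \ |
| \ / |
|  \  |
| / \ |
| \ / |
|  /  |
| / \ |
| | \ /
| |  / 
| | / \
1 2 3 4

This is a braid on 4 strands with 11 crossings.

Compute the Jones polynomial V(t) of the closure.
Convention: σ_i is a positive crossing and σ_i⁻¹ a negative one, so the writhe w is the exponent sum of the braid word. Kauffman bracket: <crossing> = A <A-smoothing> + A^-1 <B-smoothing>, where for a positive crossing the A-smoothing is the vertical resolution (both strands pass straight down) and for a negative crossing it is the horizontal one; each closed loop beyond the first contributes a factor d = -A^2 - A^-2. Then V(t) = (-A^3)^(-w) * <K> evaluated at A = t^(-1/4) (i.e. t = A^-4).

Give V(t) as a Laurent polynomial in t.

t^2 - t + 1 - t^-1 + t^-2

Derivation:
Reading the diagram top to bottom ('/'-over between positions i,i+1 = s_i, '\'-over = s_i^-1): braid word = s2^-1 s2 s2 s1 s2^-1 s1 s2^-1 s2^-1 s2^-1 s2 s3.
The presented braid s2^-1 s2 s2 s1 s2^-1 s1 s2^-1 s2^-1 s2^-1 s2 s3 on 4 strands reduces by inverse Markov moves (closure unchanged at each step):
  Destabilize: the word has the form β·s3 where s3 occurs only as the final letter (β ∈ B_3); drop it and the last strand → 3 strands.
  Deconjugate: the word is γ·β·γ⁻¹ with γ = s2^-1 (prefix) and γ⁻¹ = s2 (suffix); strip both.
  Deconjugate: the word is γ·β·γ⁻¹ with γ = s2 s2 (prefix) and γ⁻¹ = s2^-1 s2^-1 (suffix); strip both.
Reduced to β = s1 s2^-1 s1 s2^-1 on 3 strands, 4 crossings.
Compute on β:
Braid: s1 s2^-1 s1 s2^-1 on 3 strands, 4 crossings.
Writhe w = (#positive) - (#negative) = 2 - 2 = 0.
Computing the Kauffman bracket via state sum. There are 2^4 = 16 states.
Smooth each crossing (0=||, 1=⌣⌢); contribution A^(Σ sign_k(1-2s_k)) * d^(L-1).
  state 0000: A-exp=+0, loops=3, term = A^0 * d^2
  state 0001: A-exp=+2, loops=2, term = A^2 * d^1
  state 0010: A-exp=-2, loops=2, term = A^-2 * d^1
  state 0011: A-exp=+0, loops=1, term = A^0 * d^0
  state 0100: A-exp=+2, loops=2, term = A^2 * d^1
  state 0101: A-exp=+4, loops=3, term = A^4 * d^2
  state 0110: A-exp=+0, loops=1, term = A^0 * d^0
  state 0111: A-exp=+2, loops=2, term = A^2 * d^1
  state 1000: A-exp=-2, loops=2, term = A^-2 * d^1
  state 1001: A-exp=+0, loops=1, term = A^0 * d^0
  state 1010: A-exp=-4, loops=3, term = A^-4 * d^2
  state 1011: A-exp=-2, loops=2, term = A^-2 * d^1
  state 1100: A-exp=+0, loops=1, term = A^0 * d^0
  state 1101: A-exp=+2, loops=2, term = A^2 * d^1
  state 1110: A-exp=-2, loops=2, term = A^-2 * d^1
  state 1111: A-exp=+0, loops=1, term = A^0 * d^0
Collect the terms by A-exponent (count of states per loop number):
Powers of d = -A^2 - A^-2: d^2 = A^4 + 2 + A^-4.
  A^4 * (d^2) = A^8 + 2*A^4 + 1
  A^2 * (4*d) = -4*A^4 - 4
  A^0 * (5 + d^2) = A^4 + 7 + A^-4
  A^-2 * (4*d) = -4 - 4*A^-4
  A^-4 * (d^2) = 1 + 2*A^-4 + A^-8
Summing the groups: <K> = A^8 - A^4 + 1 - A^-4 + A^-8
Normalise by the writhe: (-A^3)^(-w) = (-A^3)^(0) = 1, so f(A) = 1 * <K> = A^8 - A^4 + 1 - A^-4 + A^-8.
Substitute A = t^(-1/4), i.e. A^e → t^(-e/4): V(t) = t^2 - t + 1 - t^-1 + t^-2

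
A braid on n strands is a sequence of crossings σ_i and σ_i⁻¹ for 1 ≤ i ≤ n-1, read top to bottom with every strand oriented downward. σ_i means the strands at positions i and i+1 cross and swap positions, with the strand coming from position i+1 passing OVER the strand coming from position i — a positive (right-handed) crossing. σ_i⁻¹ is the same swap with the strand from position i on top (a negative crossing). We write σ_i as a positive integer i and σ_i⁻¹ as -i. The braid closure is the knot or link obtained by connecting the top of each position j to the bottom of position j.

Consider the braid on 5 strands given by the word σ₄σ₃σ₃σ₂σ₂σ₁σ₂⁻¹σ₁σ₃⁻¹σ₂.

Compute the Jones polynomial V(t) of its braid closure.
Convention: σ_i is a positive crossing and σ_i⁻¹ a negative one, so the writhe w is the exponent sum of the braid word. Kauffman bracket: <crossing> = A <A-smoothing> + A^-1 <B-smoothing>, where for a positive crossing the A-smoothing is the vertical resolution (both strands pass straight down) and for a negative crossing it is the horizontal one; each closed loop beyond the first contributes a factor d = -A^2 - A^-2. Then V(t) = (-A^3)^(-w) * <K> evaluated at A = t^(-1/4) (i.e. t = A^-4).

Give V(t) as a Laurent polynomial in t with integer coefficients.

-t^8 + t^7 - 2*t^6 + 3*t^5 - 2*t^4 + 3*t^3 - 2*t^2 + t

Derivation:
Braid: s4 s3 s3 s2 s2 s1 s2^-1 s1 s3^-1 s2 on 5 strands, 10 crossings.
Writhe w = (#positive) - (#negative) = 8 - 2 = 6.
State-sum expansion of <K>. There are 2^10 = 1024 states.
Each crossing splits two ways (0=vertical, 1=horizontal). The state's weight is A^(#A-smoothings - #B-smoothings) * d^(loops - 1).
Tabulate the states by total A-exponent and number of loops L (A-exp: L × count):
  A^10: L=3 ×1
  A^8: L=2 ×3, L=4 ×7
  A^6: L=1 ×2, L=3 ×29, L=5 ×14
  A^4: L=2 ×39, L=4 ×72, L=6 ×9
  A^2: L=1 ×17, L=3 ×137, L=5 ×54, L=7 ×2
  A^0: L=2 ×109, L=4 ×128, L=6 ×15
  A^-2: L=1 ×30, L=3 ×132, L=5 ×47, L=7 ×1
  A^-4: L=2 ×49, L=4 ×65, L=6 ×6
  A^-6: L=3 ×31, L=5 ×14
  A^-8: L=4 ×9, L=6 ×1
  A^-10: L=5 ×1
Each group contributes A^e * Σ count * d^(L-1):
Powers of d = -A^2 - A^-2: d^2 = A^4 + 2 + A^-4; d^3 = -A^6 - 3*A^2 - 3*A^-2 - A^-6; d^4 = A^8 + 4*A^4 + 6 + 4*A^-4 + A^-8; d^5 = -A^10 - 5*A^6 - 10*A^2 - 10*A^-2 - 5*A^-6 - A^-10; d^6 = A^12 + 6*A^8 + 15*A^4 + 20 + 15*A^-4 + 6*A^-8 + A^-12.
  A^10 * (d^2) = A^14 + 2*A^10 + A^6
  A^8 * (3*d + 7*d^3) = -7*A^14 - 24*A^10 - 24*A^6 - 7*A^2
  A^6 * (2 + 29*d^2 + 14*d^4) = 14*A^14 + 85*A^10 + 144*A^6 + 85*A^2 + 14*A^-2
  A^4 * (39*d + 72*d^3 + 9*d^5) = -9*A^14 - 117*A^10 - 345*A^6 - 345*A^2 - 117*A^-2 - 9*A^-6
  A^2 * (17 + 137*d^2 + 54*d^4 + 2*d^6) = 2*A^14 + 66*A^10 + 383*A^6 + 655*A^2 + 383*A^-2 + 66*A^-6 + 2*A^-10
  A^0 * (109*d + 128*d^3 + 15*d^5) = -15*A^10 - 203*A^6 - 643*A^2 - 643*A^-2 - 203*A^-6 - 15*A^-10
  A^-2 * (30 + 132*d^2 + 47*d^4 + d^6) = A^10 + 53*A^6 + 335*A^2 + 596*A^-2 + 335*A^-6 + 53*A^-10 + A^-14
  A^-4 * (49*d + 65*d^3 + 6*d^5) = -6*A^6 - 95*A^2 - 304*A^-2 - 304*A^-6 - 95*A^-10 - 6*A^-14
  A^-6 * (31*d^2 + 14*d^4) = 14*A^2 + 87*A^-2 + 146*A^-6 + 87*A^-10 + 14*A^-14
  A^-8 * (9*d^3 + d^5) = -A^2 - 14*A^-2 - 37*A^-6 - 37*A^-10 - 14*A^-14 - A^-18
  A^-10 * (d^4) = A^-2 + 4*A^-6 + 6*A^-10 + 4*A^-14 + A^-18
Summing the groups: <K> = A^14 - 2*A^10 + 3*A^6 - 2*A^2 + 3*A^-2 - 2*A^-6 + A^-10 - A^-14
Normalise by the writhe: (-A^3)^(-w) = (-A^3)^(-6) = A^-18, so f(A) = A^-18 * <K> = A^-4 - 2*A^-8 + 3*A^-12 - 2*A^-16 + 3*A^-20 - 2*A^-24 + A^-28 - A^-32.
Substitute A = t^(-1/4), i.e. A^e → t^(-e/4): V(t) = -t^8 + t^7 - 2*t^6 + 3*t^5 - 2*t^4 + 3*t^3 - 2*t^2 + t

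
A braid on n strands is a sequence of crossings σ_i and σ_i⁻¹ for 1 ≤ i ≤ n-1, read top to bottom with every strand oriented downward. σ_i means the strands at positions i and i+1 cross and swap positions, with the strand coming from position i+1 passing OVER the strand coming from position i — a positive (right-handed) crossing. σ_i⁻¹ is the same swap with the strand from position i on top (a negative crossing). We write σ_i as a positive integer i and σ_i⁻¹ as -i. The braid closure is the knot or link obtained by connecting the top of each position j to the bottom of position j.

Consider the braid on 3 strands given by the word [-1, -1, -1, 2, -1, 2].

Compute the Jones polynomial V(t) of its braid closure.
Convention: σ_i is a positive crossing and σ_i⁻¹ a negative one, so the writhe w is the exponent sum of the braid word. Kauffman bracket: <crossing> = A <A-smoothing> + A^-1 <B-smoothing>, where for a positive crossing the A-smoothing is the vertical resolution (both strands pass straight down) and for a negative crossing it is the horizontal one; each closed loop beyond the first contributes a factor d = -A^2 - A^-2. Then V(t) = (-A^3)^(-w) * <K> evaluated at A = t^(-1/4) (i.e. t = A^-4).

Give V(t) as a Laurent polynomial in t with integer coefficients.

Braid: s1^-1 s1^-1 s1^-1 s2 s1^-1 s2 on 3 strands, 6 crossings.
Writhe w = (#positive) - (#negative) = 2 - 4 = -2.
State-sum expansion of <K>. There are 2^6 = 64 states.
Each crossing splits two ways (0=vertical, 1=horizontal). The state's weight is A^(#A-smoothings - #B-smoothings) * d^(loops - 1).
Tabulate the states by total A-exponent and number of loops L (A-exp: L × count):
  A^6: L=5 ×1
  A^4: L=4 ×6
  A^2: L=3 ×15
  A^0: L=2 ×19, L=4 ×1
  A^-2: L=1 ×11, L=3 ×4
  A^-4: L=2 ×6
  A^-6: L=3 ×1
Each group contributes A^e * Σ count * d^(L-1):
Powers of d = -A^2 - A^-2: d^2 = A^4 + 2 + A^-4; d^3 = -A^6 - 3*A^2 - 3*A^-2 - A^-6; d^4 = A^8 + 4*A^4 + 6 + 4*A^-4 + A^-8.
  A^6 * (d^4) = A^14 + 4*A^10 + 6*A^6 + 4*A^2 + A^-2
  A^4 * (6*d^3) = -6*A^10 - 18*A^6 - 18*A^2 - 6*A^-2
  A^2 * (15*d^2) = 15*A^6 + 30*A^2 + 15*A^-2
  A^0 * (19*d + d^3) = -A^6 - 22*A^2 - 22*A^-2 - A^-6
  A^-2 * (11 + 4*d^2) = 4*A^2 + 19*A^-2 + 4*A^-6
  A^-4 * (6*d) = -6*A^-2 - 6*A^-6
  A^-6 * (d^2) = A^-2 + 2*A^-6 + A^-10
Summing the groups: <K> = A^14 - 2*A^10 + 2*A^6 - 2*A^2 + 2*A^-2 - A^-6 + A^-10
Normalise by the writhe: (-A^3)^(-w) = (-A^3)^(2) = A^6, so f(A) = A^6 * <K> = A^20 - 2*A^16 + 2*A^12 - 2*A^8 + 2*A^4 - 1 + A^-4.
Substitute A = t^(-1/4), i.e. A^e → t^(-e/4): V(t) = t - 1 + 2*t^-1 - 2*t^-2 + 2*t^-3 - 2*t^-4 + t^-5

Answer: t - 1 + 2*t^-1 - 2*t^-2 + 2*t^-3 - 2*t^-4 + t^-5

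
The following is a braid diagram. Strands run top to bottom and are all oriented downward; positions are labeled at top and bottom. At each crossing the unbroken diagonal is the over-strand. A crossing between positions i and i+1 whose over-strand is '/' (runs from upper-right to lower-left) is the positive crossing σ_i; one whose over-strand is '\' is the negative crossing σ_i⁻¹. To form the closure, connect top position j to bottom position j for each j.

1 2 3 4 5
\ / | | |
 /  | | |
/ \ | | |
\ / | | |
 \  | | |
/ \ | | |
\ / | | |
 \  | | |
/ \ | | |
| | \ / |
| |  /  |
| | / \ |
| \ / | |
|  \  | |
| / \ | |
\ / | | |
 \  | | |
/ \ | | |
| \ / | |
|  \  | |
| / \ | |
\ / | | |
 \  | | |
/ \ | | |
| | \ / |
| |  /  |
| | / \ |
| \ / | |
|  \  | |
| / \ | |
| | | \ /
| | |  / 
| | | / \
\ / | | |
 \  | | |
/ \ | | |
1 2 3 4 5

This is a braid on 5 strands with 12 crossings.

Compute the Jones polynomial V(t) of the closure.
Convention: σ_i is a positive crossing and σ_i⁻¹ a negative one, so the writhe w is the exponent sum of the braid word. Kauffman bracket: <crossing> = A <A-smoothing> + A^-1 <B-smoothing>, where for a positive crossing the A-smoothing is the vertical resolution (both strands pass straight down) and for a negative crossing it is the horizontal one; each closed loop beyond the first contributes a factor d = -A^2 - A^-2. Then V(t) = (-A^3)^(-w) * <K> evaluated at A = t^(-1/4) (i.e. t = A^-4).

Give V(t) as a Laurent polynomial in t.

1 - t^-1 + 2*t^-2 - 2*t^-3 + 2*t^-4 - 2*t^-5 + 2*t^-6 - t^-7

Derivation:
Reading the diagram top to bottom ('/'-over between positions i,i+1 = s_i, '\'-over = s_i^-1): braid word = s1 s1^-1 s1^-1 s3 s2^-1 s1^-1 s2^-1 s1^-1 s3 s2^-1 s4 s1^-1.
The presented braid s1 s1^-1 s1^-1 s3 s2^-1 s1^-1 s2^-1 s1^-1 s3 s2^-1 s4 s1^-1 on 5 strands reduces by inverse Markov moves (closure unchanged at each step):
  Deconjugate: the word is γ·β·γ⁻¹ with γ = s1 (prefix) and γ⁻¹ = s1^-1 (suffix); strip both.
  Destabilize: the word has the form β·s4 where s4 occurs only as the final letter (β ∈ B_4); drop it and the last strand → 4 strands.
Reduced to β = s1^-1 s1^-1 s3 s2^-1 s1^-1 s2^-1 s1^-1 s3 s2^-1 on 4 strands, 9 crossings.
Compute on β:
Braid: s1^-1 s1^-1 s3 s2^-1 s1^-1 s2^-1 s1^-1 s3 s2^-1 on 4 strands, 9 crossings.
Writhe w = (#positive) - (#negative) = 2 - 7 = -5.
Computing the Kauffman bracket via state sum. There are 2^9 = 512 states.
Smooth each crossing (0=||, 1=⌣⌢); contribution A^(Σ sign_k(1-2s_k)) * d^(L-1).
Tabulate the states by total A-exponent and number of loops L (A-exp: L × count):
  A^9: L=3 ×1
  A^7: L=2 ×4, L=4 ×5
  A^5: L=1 ×4, L=3 ×26, L=5 ×6
  A^3: L=2 ×43, L=4 ×40, L=6 ×1
  A^1: L=1 ×23, L=3 ×92, L=5 ×11
  A^-1: L=2 ×91, L=4 ×34, L=6 ×1
  A^-3: L=1 ×32, L=3 ×48, L=5 ×4
  A^-5: L=2 ×28, L=4 ×8
  A^-7: L=3 ×9
  A^-9: L=4 ×1
Each group contributes A^e * Σ count * d^(L-1):
Powers of d = -A^2 - A^-2: d^2 = A^4 + 2 + A^-4; d^3 = -A^6 - 3*A^2 - 3*A^-2 - A^-6; d^4 = A^8 + 4*A^4 + 6 + 4*A^-4 + A^-8; d^5 = -A^10 - 5*A^6 - 10*A^2 - 10*A^-2 - 5*A^-6 - A^-10.
  A^9 * (d^2) = A^13 + 2*A^9 + A^5
  A^7 * (4*d + 5*d^3) = -5*A^13 - 19*A^9 - 19*A^5 - 5*A
  A^5 * (4 + 26*d^2 + 6*d^4) = 6*A^13 + 50*A^9 + 92*A^5 + 50*A + 6*A^-3
  A^3 * (43*d + 40*d^3 + d^5) = -A^13 - 45*A^9 - 173*A^5 - 173*A - 45*A^-3 - A^-7
  A^1 * (23 + 92*d^2 + 11*d^4) = 11*A^9 + 136*A^5 + 273*A + 136*A^-3 + 11*A^-7
  A^-1 * (91*d + 34*d^3 + d^5) = -A^9 - 39*A^5 - 203*A - 203*A^-3 - 39*A^-7 - A^-11
  A^-3 * (32 + 48*d^2 + 4*d^4) = 4*A^5 + 64*A + 152*A^-3 + 64*A^-7 + 4*A^-11
  A^-5 * (28*d + 8*d^3) = -8*A - 52*A^-3 - 52*A^-7 - 8*A^-11
  A^-7 * (9*d^2) = 9*A^-3 + 18*A^-7 + 9*A^-11
  A^-9 * (d^3) = -A^-3 - 3*A^-7 - 3*A^-11 - A^-15
Summing the groups: <K> = A^13 - 2*A^9 + 2*A^5 - 2*A + 2*A^-3 - 2*A^-7 + A^-11 - A^-15
Normalise by the writhe: (-A^3)^(-w) = (-A^3)^(5) = -A^15, so f(A) = -A^15 * <K> = -A^28 + 2*A^24 - 2*A^20 + 2*A^16 - 2*A^12 + 2*A^8 - A^4 + 1.
Substitute A = t^(-1/4), i.e. A^e → t^(-e/4): V(t) = 1 - t^-1 + 2*t^-2 - 2*t^-3 + 2*t^-4 - 2*t^-5 + 2*t^-6 - t^-7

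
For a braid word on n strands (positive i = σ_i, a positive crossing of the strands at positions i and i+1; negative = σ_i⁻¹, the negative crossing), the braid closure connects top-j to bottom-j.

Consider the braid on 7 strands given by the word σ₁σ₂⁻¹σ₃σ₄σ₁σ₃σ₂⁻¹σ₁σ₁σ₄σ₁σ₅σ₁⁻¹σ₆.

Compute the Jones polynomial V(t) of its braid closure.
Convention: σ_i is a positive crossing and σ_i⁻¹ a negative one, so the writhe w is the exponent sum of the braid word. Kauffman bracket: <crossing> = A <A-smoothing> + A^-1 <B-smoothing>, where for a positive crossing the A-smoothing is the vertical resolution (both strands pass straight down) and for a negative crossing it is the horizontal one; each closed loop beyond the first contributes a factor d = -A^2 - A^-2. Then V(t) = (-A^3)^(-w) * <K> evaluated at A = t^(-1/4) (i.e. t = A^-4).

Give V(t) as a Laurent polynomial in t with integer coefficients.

The presented braid s1 s2^-1 s3 s4 s1 s3 s2^-1 s1 s1 s4 s1 s5 s1^-1 s6 on 7 strands reduces by inverse Markov moves (closure unchanged at each step):
  Destabilize: the word has the form β·s6 where s6 occurs only as the final letter (β ∈ B_6); drop it and the last strand → 6 strands.
  Deconjugate: the word is γ·β·γ⁻¹ with γ = s1 (prefix) and γ⁻¹ = s1^-1 (suffix); strip both.
  Destabilize: the word has the form β·s5 where s5 occurs only as the final letter (β ∈ B_5); drop it and the last strand → 5 strands.
Reduced to β = s2^-1 s3 s4 s1 s3 s2^-1 s1 s1 s4 s1 on 5 strands, 10 crossings.
Compute on β:
Braid: s2^-1 s3 s4 s1 s3 s2^-1 s1 s1 s4 s1 on 5 strands, 10 crossings.
Writhe w = (#positive) - (#negative) = 8 - 2 = 6.
Computing the Kauffman bracket via state sum. There are 2^10 = 1024 states.
For each crossing: s=0 is the vertical smoothing, s=1 horizontal. Crossing k contributes A^(sign_k * (1 - 2*s_k)); loop factor d = -A^2 - A^-2.
Tabulate the states by total A-exponent and number of loops L (A-exp: L × count):
  A^10: L=5 ×1
  A^8: L=4 ×10
  A^6: L=3 ×39, L=5 ×6
  A^4: L=2 ×68, L=4 ×51, L=6 ×1
  A^2: L=1 ×44, L=3 ×139, L=5 ×27
  A^0: L=2 ×126, L=4 ×118, L=6 ×8
  A^-2: L=1 ×11, L=3 ×140, L=5 ×58, L=7 ×1
  A^-4: L=2 ×19, L=4 ×85, L=6 ×16
  A^-6: L=3 ×15, L=5 ×28, L=7 ×2
  A^-8: L=4 ×6, L=6 ×4
  A^-10: L=5 ×1
Each group contributes A^e * Σ count * d^(L-1):
Powers of d = -A^2 - A^-2: d^2 = A^4 + 2 + A^-4; d^3 = -A^6 - 3*A^2 - 3*A^-2 - A^-6; d^4 = A^8 + 4*A^4 + 6 + 4*A^-4 + A^-8; d^5 = -A^10 - 5*A^6 - 10*A^2 - 10*A^-2 - 5*A^-6 - A^-10; d^6 = A^12 + 6*A^8 + 15*A^4 + 20 + 15*A^-4 + 6*A^-8 + A^-12.
  A^10 * (d^4) = A^18 + 4*A^14 + 6*A^10 + 4*A^6 + A^2
  A^8 * (10*d^3) = -10*A^14 - 30*A^10 - 30*A^6 - 10*A^2
  A^6 * (39*d^2 + 6*d^4) = 6*A^14 + 63*A^10 + 114*A^6 + 63*A^2 + 6*A^-2
  A^4 * (68*d + 51*d^3 + d^5) = -A^14 - 56*A^10 - 231*A^6 - 231*A^2 - 56*A^-2 - A^-6
  A^2 * (44 + 139*d^2 + 27*d^4) = 27*A^10 + 247*A^6 + 484*A^2 + 247*A^-2 + 27*A^-6
  A^0 * (126*d + 118*d^3 + 8*d^5) = -8*A^10 - 158*A^6 - 560*A^2 - 560*A^-2 - 158*A^-6 - 8*A^-10
  A^-2 * (11 + 140*d^2 + 58*d^4 + d^6) = A^10 + 64*A^6 + 387*A^2 + 659*A^-2 + 387*A^-6 + 64*A^-10 + A^-14
  A^-4 * (19*d + 85*d^3 + 16*d^5) = -16*A^6 - 165*A^2 - 434*A^-2 - 434*A^-6 - 165*A^-10 - 16*A^-14
  A^-6 * (15*d^2 + 28*d^4 + 2*d^6) = 2*A^6 + 40*A^2 + 157*A^-2 + 238*A^-6 + 157*A^-10 + 40*A^-14 + 2*A^-18
  A^-8 * (6*d^3 + 4*d^5) = -4*A^2 - 26*A^-2 - 58*A^-6 - 58*A^-10 - 26*A^-14 - 4*A^-18
  A^-10 * (d^4) = A^-2 + 4*A^-6 + 6*A^-10 + 4*A^-14 + A^-18
Summing the groups: <K> = A^18 - A^14 + 3*A^10 - 4*A^6 + 5*A^2 - 6*A^-2 + 5*A^-6 - 4*A^-10 + 3*A^-14 - A^-18
Normalise by the writhe: (-A^3)^(-w) = (-A^3)^(-6) = A^-18, so f(A) = A^-18 * <K> = 1 - A^-4 + 3*A^-8 - 4*A^-12 + 5*A^-16 - 6*A^-20 + 5*A^-24 - 4*A^-28 + 3*A^-32 - A^-36.
Substitute A = t^(-1/4), i.e. A^e → t^(-e/4): V(t) = -t^9 + 3*t^8 - 4*t^7 + 5*t^6 - 6*t^5 + 5*t^4 - 4*t^3 + 3*t^2 - t + 1

Answer: -t^9 + 3*t^8 - 4*t^7 + 5*t^6 - 6*t^5 + 5*t^4 - 4*t^3 + 3*t^2 - t + 1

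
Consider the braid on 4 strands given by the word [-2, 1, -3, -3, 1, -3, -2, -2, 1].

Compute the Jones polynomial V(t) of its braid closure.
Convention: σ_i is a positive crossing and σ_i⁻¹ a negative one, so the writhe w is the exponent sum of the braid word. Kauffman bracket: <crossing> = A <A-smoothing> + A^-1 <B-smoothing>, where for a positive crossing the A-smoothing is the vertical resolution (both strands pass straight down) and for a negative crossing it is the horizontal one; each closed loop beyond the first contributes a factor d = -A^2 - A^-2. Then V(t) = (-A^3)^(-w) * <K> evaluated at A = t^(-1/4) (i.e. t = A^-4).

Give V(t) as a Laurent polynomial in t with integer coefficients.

Braid: s2^-1 s1 s3^-1 s3^-1 s1 s3^-1 s2^-1 s2^-1 s1 on 4 strands, 9 crossings.
Writhe w = (#positive) - (#negative) = 3 - 6 = -3.
Enumerate smoothing states for the bracket polynomial. There are 2^9 = 512 states.
For each crossing: s=0 is the vertical smoothing, s=1 horizontal. Crossing k contributes A^(sign_k * (1 - 2*s_k)); loop factor d = -A^2 - A^-2.
Tabulate the states by total A-exponent and number of loops L (A-exp: L × count):
  A^9: L=6 ×1
  A^7: L=5 ×9
  A^5: L=4 ×35, L=6 ×1
  A^3: L=3 ×73, L=5 ×11
  A^1: L=2 ×81, L=4 ×44, L=6 ×1
  A^-1: L=1 ×39, L=3 ×77, L=5 ×10
  A^-3: L=2 ×55, L=4 ×28, L=6 ×1
  A^-5: L=3 ×32, L=5 ×4
  A^-7: L=4 ×9
  A^-9: L=5 ×1
Each group contributes A^e * Σ count * d^(L-1):
Powers of d = -A^2 - A^-2: d^2 = A^4 + 2 + A^-4; d^3 = -A^6 - 3*A^2 - 3*A^-2 - A^-6; d^4 = A^8 + 4*A^4 + 6 + 4*A^-4 + A^-8; d^5 = -A^10 - 5*A^6 - 10*A^2 - 10*A^-2 - 5*A^-6 - A^-10.
  A^9 * (d^5) = -A^19 - 5*A^15 - 10*A^11 - 10*A^7 - 5*A^3 - A^-1
  A^7 * (9*d^4) = 9*A^15 + 36*A^11 + 54*A^7 + 36*A^3 + 9*A^-1
  A^5 * (35*d^3 + d^5) = -A^15 - 40*A^11 - 115*A^7 - 115*A^3 - 40*A^-1 - A^-5
  A^3 * (73*d^2 + 11*d^4) = 11*A^11 + 117*A^7 + 212*A^3 + 117*A^-1 + 11*A^-5
  A^1 * (81*d + 44*d^3 + d^5) = -A^11 - 49*A^7 - 223*A^3 - 223*A^-1 - 49*A^-5 - A^-9
  A^-1 * (39 + 77*d^2 + 10*d^4) = 10*A^7 + 117*A^3 + 253*A^-1 + 117*A^-5 + 10*A^-9
  A^-3 * (55*d + 28*d^3 + d^5) = -A^7 - 33*A^3 - 149*A^-1 - 149*A^-5 - 33*A^-9 - A^-13
  A^-5 * (32*d^2 + 4*d^4) = 4*A^3 + 48*A^-1 + 88*A^-5 + 48*A^-9 + 4*A^-13
  A^-7 * (9*d^3) = -9*A^-1 - 27*A^-5 - 27*A^-9 - 9*A^-13
  A^-9 * (d^4) = A^-1 + 4*A^-5 + 6*A^-9 + 4*A^-13 + A^-17
Summing the groups: <K> = -A^19 + 3*A^15 - 4*A^11 + 6*A^7 - 7*A^3 + 6*A^-1 - 6*A^-5 + 3*A^-9 - 2*A^-13 + A^-17
Normalise by the writhe: (-A^3)^(-w) = (-A^3)^(3) = -A^9, so f(A) = -A^9 * <K> = A^28 - 3*A^24 + 4*A^20 - 6*A^16 + 7*A^12 - 6*A^8 + 6*A^4 - 3 + 2*A^-4 - A^-8.
Substitute A = t^(-1/4), i.e. A^e → t^(-e/4): V(t) = -t^2 + 2*t - 3 + 6*t^-1 - 6*t^-2 + 7*t^-3 - 6*t^-4 + 4*t^-5 - 3*t^-6 + t^-7

Answer: -t^2 + 2*t - 3 + 6*t^-1 - 6*t^-2 + 7*t^-3 - 6*t^-4 + 4*t^-5 - 3*t^-6 + t^-7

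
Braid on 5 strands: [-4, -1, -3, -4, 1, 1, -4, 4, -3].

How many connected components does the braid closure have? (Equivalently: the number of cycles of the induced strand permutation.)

Track the strand permutation on 5 strands, starting from identity.
  step 1: s4^-1 swaps positions 4,5 -> [1 2 3 5 4]
  step 2: s1^-1 swaps positions 1,2 -> [2 1 3 5 4]
  step 3: s3^-1 swaps positions 3,4 -> [2 1 5 3 4]
  step 4: s4^-1 swaps positions 4,5 -> [2 1 5 4 3]
  step 5: s1 swaps positions 1,2 -> [1 2 5 4 3]
  step 6: s1 swaps positions 1,2 -> [2 1 5 4 3]
  step 7: s4^-1 swaps positions 4,5 -> [2 1 5 3 4]
  step 8: s4 swaps positions 4,5 -> [2 1 5 4 3]
  step 9: s3^-1 swaps positions 3,4 -> [2 1 4 5 3]
Final permutation (position -> original strand): [2 1 4 5 3]
Closure components = cycle count of this permutation = 2.

Answer: 2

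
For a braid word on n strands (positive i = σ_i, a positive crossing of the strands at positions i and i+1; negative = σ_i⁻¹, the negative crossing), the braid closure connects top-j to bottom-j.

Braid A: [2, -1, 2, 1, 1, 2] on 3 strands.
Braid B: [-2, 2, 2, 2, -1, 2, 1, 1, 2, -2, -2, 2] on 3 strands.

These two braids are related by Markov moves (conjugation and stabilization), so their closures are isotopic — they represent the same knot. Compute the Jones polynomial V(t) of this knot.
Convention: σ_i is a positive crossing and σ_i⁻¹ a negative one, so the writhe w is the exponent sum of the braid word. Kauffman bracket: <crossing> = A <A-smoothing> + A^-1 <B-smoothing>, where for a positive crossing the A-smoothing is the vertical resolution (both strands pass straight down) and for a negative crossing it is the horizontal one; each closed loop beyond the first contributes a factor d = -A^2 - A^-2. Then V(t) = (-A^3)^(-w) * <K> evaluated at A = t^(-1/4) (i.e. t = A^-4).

Markov-equivalent braids have isotopic closures, hence identical knot invariants. Strip the Markov moves from each word to reach a common short braid β, then compute V(t) once on β.
Braid A: s2 s1^-1 s2 s1 s1 s2 on 3 strands has no conjugating prefix/suffix or stabilization to strip; take β = s2 s1^-1 s2 s1 s1 s2.
Braid B: s2^-1 s2 s2 s2 s1^-1 s2 s1 s1 s2 s2^-1 s2^-1 s2 on 3 strands reduces by inverse Markov moves (closure unchanged at each step):
  Deconjugate: the word is γ·β·γ⁻¹ with γ = s2^-1 (prefix) and γ⁻¹ = s2 (suffix); strip both.
  Deconjugate: the word is γ·β·γ⁻¹ with γ = s2 s2 (prefix) and γ⁻¹ = s2^-1 s2^-1 (suffix); strip both.
Reduced to β = s2 s1^-1 s2 s1 s1 s2 on 3 strands, 6 crossings.
Both give the same β = s2 s1^-1 s2 s1 s1 s2 on 3 strands, so one state sum suffices:
Braid: s2 s1^-1 s2 s1 s1 s2 on 3 strands, 6 crossings.
Writhe w = (#positive) - (#negative) = 5 - 1 = 4.
Computing the Kauffman bracket via state sum. There are 2^6 = 64 states.
Each crossing splits two ways (0=vertical, 1=horizontal). The state's weight is A^(#A-smoothings - #B-smoothings) * d^(loops - 1).
Tabulate the states by total A-exponent and number of loops L (A-exp: L × count):
  A^6: L=2 ×1
  A^4: L=1 ×3, L=3 ×3
  A^2: L=2 ×14, L=4 ×1
  A^0: L=1 ×10, L=3 ×10
  A^-2: L=2 ×13, L=4 ×2
  A^-4: L=3 ×6
  A^-6: L=4 ×1
Each group contributes A^e * Σ count * d^(L-1):
Powers of d = -A^2 - A^-2: d^2 = A^4 + 2 + A^-4; d^3 = -A^6 - 3*A^2 - 3*A^-2 - A^-6.
  A^6 * (d) = -A^8 - A^4
  A^4 * (3 + 3*d^2) = 3*A^8 + 9*A^4 + 3
  A^2 * (14*d + d^3) = -A^8 - 17*A^4 - 17 - A^-4
  A^0 * (10 + 10*d^2) = 10*A^4 + 30 + 10*A^-4
  A^-2 * (13*d + 2*d^3) = -2*A^4 - 19 - 19*A^-4 - 2*A^-8
  A^-4 * (6*d^2) = 6 + 12*A^-4 + 6*A^-8
  A^-6 * (d^3) = -1 - 3*A^-4 - 3*A^-8 - A^-12
Summing the groups: <K> = A^8 - A^4 + 2 - A^-4 + A^-8 - A^-12
Normalise by the writhe: (-A^3)^(-w) = (-A^3)^(-4) = A^-12, so f(A) = A^-12 * <K> = A^-4 - A^-8 + 2*A^-12 - A^-16 + A^-20 - A^-24.
Substitute A = t^(-1/4), i.e. A^e → t^(-e/4): V(t) = -t^6 + t^5 - t^4 + 2*t^3 - t^2 + t

Answer: -t^6 + t^5 - t^4 + 2*t^3 - t^2 + t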